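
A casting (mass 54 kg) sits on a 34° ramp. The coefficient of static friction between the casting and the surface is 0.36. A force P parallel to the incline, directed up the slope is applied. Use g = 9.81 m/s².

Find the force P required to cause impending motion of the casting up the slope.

P ≈ 454 N

At impending motion up the slope, friction acts down-slope at its limit: f = μ_s N.
P is parallel to the surface, so N = m g cos θ = 439 N.
Along the incline: P = m g sin θ + μ_s N = 296 + 0.36×439 = 454 N.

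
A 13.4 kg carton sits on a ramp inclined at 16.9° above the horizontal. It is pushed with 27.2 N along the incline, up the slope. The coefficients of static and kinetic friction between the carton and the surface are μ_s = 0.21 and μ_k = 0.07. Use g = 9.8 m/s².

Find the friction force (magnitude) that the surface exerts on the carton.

Perpendicular to the surface, N = m g cos θ = 13.4·9.8·cos 16.9° = 125.6 N.
For equilibrium along the incline the friction force must supply f = m g sin θ − P = 38.18 − 27.2 = 10.98 N (positive meaning up-slope).
The static-friction ceiling is μ_s N = 0.21 × 125.6 = 26.39 N.
Since |10.98| ≤ 26.39 N, static friction is sufficient; f equals the required value, not μ_s N.

f ≈ 11 N (up the incline)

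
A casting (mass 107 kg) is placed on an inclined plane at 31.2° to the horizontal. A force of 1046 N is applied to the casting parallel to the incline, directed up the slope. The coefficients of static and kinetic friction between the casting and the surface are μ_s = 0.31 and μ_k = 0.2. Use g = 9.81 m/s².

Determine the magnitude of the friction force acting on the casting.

The normal reaction is N = m g cos θ = 897.9 N.
Parallel to the incline, ΣF = 0 gives f = m g sin θ − P = 543.8 − 1046 = -502.2 N (up-slope positive).
Maximum static friction available: μ_s N = 0.31 × 897.9 = 278.3 N.
Since |-502.2| > 278.3 N, static friction cannot hold it; the casting slides up the incline and kinetic friction applies: f = μ_k N = 0.2 × 897.9 = 180 N.

f ≈ 180 N (down the incline)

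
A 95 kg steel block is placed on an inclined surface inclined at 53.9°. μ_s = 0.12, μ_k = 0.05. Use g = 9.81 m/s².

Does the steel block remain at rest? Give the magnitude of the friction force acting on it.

f ≈ 27.5 N

N = m g cos θ = 549 N.
Down-slope weight component: m g sin θ = 753 N.
μ_s N = 65.9 N.
753 > 65.9 N, so it slides; kinetic friction f = μ_k N = 0.05×549 = 27.5 N.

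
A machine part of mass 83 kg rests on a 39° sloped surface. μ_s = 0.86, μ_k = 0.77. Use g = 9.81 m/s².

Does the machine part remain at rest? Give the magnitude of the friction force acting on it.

N = m g cos θ = 633 N.
Down-slope weight component: m g sin θ = 512 N.
μ_s N = 544 N.
512 ≤ 544 N, so it stays put; friction = 512 N.

f ≈ 512 N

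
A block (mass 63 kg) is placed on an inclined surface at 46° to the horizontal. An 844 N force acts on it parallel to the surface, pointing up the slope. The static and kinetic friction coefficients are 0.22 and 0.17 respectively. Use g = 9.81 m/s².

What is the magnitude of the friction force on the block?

The normal reaction is N = m g cos θ = 429.3 N.
The friction needed for equilibrium is m g sin θ − P = 444.6 − 844 = -399.4 N, measured positive up-slope.
Maximum static friction available: μ_s N = 0.22 × 429.3 = 94.45 N.
Since |-399.4| > 94.45 N, static friction cannot hold it; the block slides up the incline and kinetic friction applies: f = μ_k N = 0.17 × 429.3 = 73 N.

f ≈ 73 N (down the incline)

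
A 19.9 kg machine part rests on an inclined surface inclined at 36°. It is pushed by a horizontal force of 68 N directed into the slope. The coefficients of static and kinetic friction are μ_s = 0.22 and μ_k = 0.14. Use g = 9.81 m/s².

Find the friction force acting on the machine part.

The horizontal push has a component P sin θ into the surface, so N = m g cos θ + P sin θ = 157.9 + 39.97 = 197.9 N.
Along the incline, the net driving force (taking up-slope positive) is P cos θ − m g sin θ = 55.01 − 114.7 = -59.73 N, so equilibrium requires friction f = 59.73 N (up-slope).
The limit of static friction is μ_s N = 43.54 N.
|f_req| = 59.73 > 43.54 N → the machine part slides down the incline; f = μ_k N = 0.14 × 197.9 = 27.7 N.

f ≈ 27.7 N (up the incline)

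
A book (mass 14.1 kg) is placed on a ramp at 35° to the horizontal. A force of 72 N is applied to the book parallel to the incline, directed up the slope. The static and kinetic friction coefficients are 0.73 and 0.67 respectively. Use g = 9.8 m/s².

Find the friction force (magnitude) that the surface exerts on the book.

f ≈ 7.26 N (up the incline)

The normal reaction is N = m g cos θ = 113.2 N.
Parallel to the incline, ΣF = 0 gives f = m g sin θ − P = 79.26 − 72 = 7.257 N (up-slope positive).
Maximum static friction available: μ_s N = 0.73 × 113.2 = 82.63 N.
Since |7.257| ≤ 82.63 N, the book remains in static equilibrium and friction takes exactly the required value.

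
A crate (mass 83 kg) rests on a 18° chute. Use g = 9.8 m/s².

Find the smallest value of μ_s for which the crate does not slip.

At the slip threshold m g sin θ = μ_s m g cos θ, so μ_s,min = tan θ.
μ_s,min = tan 18° = 0.325.

μ_s,min ≈ 0.325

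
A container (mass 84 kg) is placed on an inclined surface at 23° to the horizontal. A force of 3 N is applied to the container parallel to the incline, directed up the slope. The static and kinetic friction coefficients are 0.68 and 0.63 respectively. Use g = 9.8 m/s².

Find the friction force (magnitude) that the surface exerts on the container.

f ≈ 319 N (up the incline)

Normal force: N = m g cos θ = 84 × 9.8 × cos 23° = 757.8 N.
For equilibrium along the incline the friction force must supply f = m g sin θ − P = 321.6 − 3 = 318.6 N (positive meaning up-slope).
Maximum static friction available: μ_s N = 0.68 × 757.8 = 515.3 N.
Since |318.6| ≤ 515.3 N, static friction is sufficient; f equals the required value, not μ_s N.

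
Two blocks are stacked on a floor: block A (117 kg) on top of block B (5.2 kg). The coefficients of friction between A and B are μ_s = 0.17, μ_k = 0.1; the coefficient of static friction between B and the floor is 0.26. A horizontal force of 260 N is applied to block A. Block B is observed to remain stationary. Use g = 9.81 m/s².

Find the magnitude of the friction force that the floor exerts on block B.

Between the blocks, N₁ = m_A g = 1148 N.
Maximum static friction on A from B: μ_s N₁ = 0.17×1148 = 195.1 N.
Since P = 260 N > 195.1 N, A slides on B; the A–B friction is kinetic: f₁ = μ_k N₁ = 0.1×1148 = 115 N.
By Newton's third law B feels 115 N forward from A. With B stationary, the floor's static friction on B balances it: f₂ = 115 N (well within μ_s(m_A+m_B)g = 311.7 N).

f ≈ 115 N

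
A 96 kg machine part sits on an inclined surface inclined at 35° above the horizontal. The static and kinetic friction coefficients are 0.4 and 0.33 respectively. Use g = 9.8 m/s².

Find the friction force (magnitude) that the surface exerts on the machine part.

f ≈ 254 N (up the incline)

Perpendicular to the surface, N = m g cos θ = 96·9.8·cos 35° = 770.7 N.
For equilibrium along the incline, friction must balance the weight component: f = m g sin θ = 539.6 N up the slope.
Static friction can supply at most μ_s N = 308.3 N.
Since |539.6| > 308.3 N, static friction cannot hold it; the machine part slides down the incline and kinetic friction applies: f = μ_k N = 0.33 × 770.7 = 254 N.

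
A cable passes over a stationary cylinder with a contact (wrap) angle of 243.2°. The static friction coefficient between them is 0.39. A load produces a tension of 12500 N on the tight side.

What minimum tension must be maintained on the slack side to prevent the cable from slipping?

Capstan equation at impending slip: T_tight/T_slack = e^{μβ}.
β = 243.2° = 4.245 rad; e^{μβ} = e^{0.39×4.245} = 5.235.
T_slack = T_tight / e^{μβ} = 12500 / 5.235 = 2390 N.

T_min ≈ 2390 N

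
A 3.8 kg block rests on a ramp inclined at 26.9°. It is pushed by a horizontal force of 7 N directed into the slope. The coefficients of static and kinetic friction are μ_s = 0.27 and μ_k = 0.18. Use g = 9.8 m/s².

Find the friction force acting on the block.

f ≈ 6.55 N (up the incline)

Normal direction: N = m g cos θ + P sin θ = 36.38 N.
Along the incline, the net driving force (taking up-slope positive) is P cos θ − m g sin θ = 6.243 − 16.85 = -10.61 N, so equilibrium requires friction f = 10.61 N (up-slope).
Maximum static friction: μ_s N = 0.27 × 36.38 = 9.822 N.
The required 10.61 N exceeds the static limit, so the block slides down-slope and f = μ_k N = 0.18×36.38 = 6.55 N.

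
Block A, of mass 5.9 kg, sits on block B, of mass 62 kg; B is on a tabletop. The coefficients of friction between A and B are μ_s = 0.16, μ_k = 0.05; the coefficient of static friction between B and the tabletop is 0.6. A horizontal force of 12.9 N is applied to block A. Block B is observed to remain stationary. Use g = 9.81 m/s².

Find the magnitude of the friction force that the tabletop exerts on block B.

Between the blocks, N₁ = m_A g = 57.88 N.
Maximum static friction on A from B: μ_s N₁ = 0.16×57.88 = 9.261 N.
P = 12.9 N exceeds that limit, so A slips over B and the interface friction becomes kinetic: f₁ = μ_k N₁ = 0.05×57.88 = 2.89 N.
By Newton's third law B feels 2.89 N forward from A. With B stationary, the floor's static friction on B balances it: f₂ = 2.89 N (well within μ_s(m_A+m_B)g = 399.7 N).

f ≈ 2.89 N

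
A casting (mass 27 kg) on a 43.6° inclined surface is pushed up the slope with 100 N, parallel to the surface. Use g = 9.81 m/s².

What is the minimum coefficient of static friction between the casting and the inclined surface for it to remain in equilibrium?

μ_s,min ≈ 0.431

N = m g cos θ = 191.8 N.
Friction must make up the shortfall along the incline: f = m g sin θ − P = 182.7 − 100 = 82.66 N.
At the threshold f = μ_s N, so μ_s,min = 82.66/191.8 = 0.431.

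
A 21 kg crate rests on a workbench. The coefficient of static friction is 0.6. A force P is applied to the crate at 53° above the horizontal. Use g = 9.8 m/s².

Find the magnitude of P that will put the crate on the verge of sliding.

P ≈ 114 N

N = m g − P sin α (the pull lifts the crate).
At impending slip, P cos α = μ_s N = μ_s (m g − P sin α).
Solving: P (cos α + μ_s sin α) = μ_s m g → P = 0.6×206/(cos 53° + 0.6 sin 53°) = 123/1.081 = 114 N.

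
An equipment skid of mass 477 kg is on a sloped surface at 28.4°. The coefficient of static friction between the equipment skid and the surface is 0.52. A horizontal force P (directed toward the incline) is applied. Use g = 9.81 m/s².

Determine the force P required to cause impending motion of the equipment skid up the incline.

At impending motion up the slope, friction acts down-slope at its limit: f = μ_s N.
Perpendicular to the incline: N = m g cos θ + P sin θ.
Along the incline: P cos θ = m g sin θ + μ_s N = m g sin θ + μ_s (m g cos θ + P sin θ).
Solving, P (cos θ − μ_s sin θ) = m g (sin θ + μ_s cos θ), so P = 477×9.81×(sin 28.4° + 0.52 cos 28.4°)/(cos 28.4° − 0.52 sin 28.4°) = 4680×0.933/0.6323 = 6900 N.

P ≈ 6900 N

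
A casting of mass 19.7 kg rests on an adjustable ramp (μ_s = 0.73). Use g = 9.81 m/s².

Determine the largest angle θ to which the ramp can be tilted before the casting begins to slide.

At the slip threshold, m g sin θ = μ_s · m g cos θ, so tan θ = μ_s.
θ_max = arctan(0.73) = 36.1°.

θ_max ≈ 36.1°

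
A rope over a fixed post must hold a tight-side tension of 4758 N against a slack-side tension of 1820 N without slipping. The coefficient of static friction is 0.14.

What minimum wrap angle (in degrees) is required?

β_min ≈ 393°

T₂/T₁ = e^{μβ} → β = ln(T₂/T₁)/μ.
β = ln(4758/1820)/0.14 = 0.961/0.14 = 6.864 rad.
In degrees: β = 6.864 × 180/π = 393°.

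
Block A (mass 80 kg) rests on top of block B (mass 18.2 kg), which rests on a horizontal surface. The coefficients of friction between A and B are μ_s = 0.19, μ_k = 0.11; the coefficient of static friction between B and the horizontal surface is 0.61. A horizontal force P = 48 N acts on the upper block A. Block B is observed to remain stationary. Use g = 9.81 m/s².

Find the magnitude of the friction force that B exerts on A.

Normal force at the A–B interface: N₁ = m_A g = 784.8 N.
Maximum static friction on A from B: μ_s N₁ = 0.19×784.8 = 149.1 N.
Since P = 48 N ≤ 149.1 N, A does not slip on B; friction on A equals P = 48 N.
By Newton's third law B feels 48 N forward from A. With B stationary, the floor's static friction on B balances it: f₂ = 48 N (well within μ_s(m_A+m_B)g = 587.6 N).

f ≈ 48 N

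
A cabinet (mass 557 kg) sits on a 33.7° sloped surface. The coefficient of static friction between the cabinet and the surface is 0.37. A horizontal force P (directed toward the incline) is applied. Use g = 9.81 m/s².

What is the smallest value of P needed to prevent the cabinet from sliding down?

P_min ≈ 1300 N

The cabinet tends to slide down (tan θ > μ_s), so at the point of impending slip friction acts up-slope at its limit: f = μ_s N.
Perpendicular to the incline: N = m g cos θ + P sin θ.
Along the incline: P cos θ + μ_s N = m g sin θ, i.e. P cos θ + μ_s (m g cos θ + P sin θ) = m g sin θ.
Solving, P (cos θ + μ_s sin θ) = m g (sin θ − μ_s cos θ), so P = 5460×0.247/1.037 = 1300 N.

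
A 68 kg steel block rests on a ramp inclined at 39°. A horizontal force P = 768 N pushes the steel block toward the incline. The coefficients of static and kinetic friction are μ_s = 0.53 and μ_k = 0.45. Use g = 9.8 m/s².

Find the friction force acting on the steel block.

The horizontal push has a component P sin θ into the surface, so N = m g cos θ + P sin θ = 517.9 + 483.3 = 1001 N.
Along the incline, the net driving force (taking up-slope positive) is P cos θ − m g sin θ = 596.8 − 419.4 = 177.5 N, so equilibrium requires friction f = -177.5 N (down-slope).
Maximum static friction: μ_s N = 0.53 × 1001 = 530.6 N.
|f_req| = 177.5 ≤ 530.6 N → the steel block is in equilibrium; friction equals the required value.

f ≈ 177 N (down the incline)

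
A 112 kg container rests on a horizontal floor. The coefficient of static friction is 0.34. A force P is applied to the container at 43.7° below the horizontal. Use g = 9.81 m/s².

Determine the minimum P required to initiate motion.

P ≈ 765 N

N = m g + P sin α (the push presses the container into the horizontal floor).
At impending slip, P cos α = μ_s N = μ_s (m g + P sin α).
Solving: P (cos α − μ_s sin α) = μ_s m g → P = 0.34×1100/(cos 43.7° − 0.34 sin 43.7°) = 374/0.4881 = 765 N.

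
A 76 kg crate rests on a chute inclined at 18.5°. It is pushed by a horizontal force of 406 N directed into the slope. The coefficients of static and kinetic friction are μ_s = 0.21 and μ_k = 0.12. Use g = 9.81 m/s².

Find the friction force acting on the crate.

Normal direction: N = m g cos θ + P sin θ = 835.9 N.
Along the incline, the net driving force (taking up-slope positive) is P cos θ − m g sin θ = 385 − 236.6 = 148.4 N, so equilibrium requires friction f = -148.4 N (down-slope).
Maximum static friction: μ_s N = 0.21 × 835.9 = 175.5 N.
Since 148.4 N is within the 175.5 N limit, the crate stays put and friction is exactly 148 N.

f ≈ 148 N (down the incline)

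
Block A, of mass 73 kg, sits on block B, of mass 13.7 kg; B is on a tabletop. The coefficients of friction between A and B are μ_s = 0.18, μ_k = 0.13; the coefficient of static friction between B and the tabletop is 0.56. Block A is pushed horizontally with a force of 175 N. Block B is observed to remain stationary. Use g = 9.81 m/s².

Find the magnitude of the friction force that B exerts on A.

The normal force B exerts on A is simply A's weight, N₁ = 716.1 N.
So the A–B interface can sustain at most μ_s N₁ = 128.9 N of static friction.
P = 175 N exceeds that limit, so A slips over B and the interface friction becomes kinetic: f₁ = μ_k N₁ = 0.13×716.1 = 93.1 N.
B experiences an equal 93.1 N forward from A (third law). B is in equilibrium, so the floor supplies f₂ = 93.1 N of static friction (limit μ_s(m_A+m_B)g = 476.3 N, not exceeded).

f ≈ 93.1 N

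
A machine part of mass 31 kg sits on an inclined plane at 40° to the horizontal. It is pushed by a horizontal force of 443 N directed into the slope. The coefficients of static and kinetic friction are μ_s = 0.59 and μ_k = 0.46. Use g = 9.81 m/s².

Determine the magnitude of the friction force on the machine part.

The horizontal push has a component P sin θ into the surface, so N = m g cos θ + P sin θ = 233 + 284.8 = 517.7 N.
Parallel to the incline: P cos θ − m g sin θ = 339.4 − 195.5 = 143.9 N; the friction needed to balance this is 143.9 N acting down the slope.
The limit of static friction is μ_s N = 305.5 N.
|f_req| = 143.9 ≤ 305.5 N → the machine part is in equilibrium; friction equals the required value.

f ≈ 144 N (down the incline)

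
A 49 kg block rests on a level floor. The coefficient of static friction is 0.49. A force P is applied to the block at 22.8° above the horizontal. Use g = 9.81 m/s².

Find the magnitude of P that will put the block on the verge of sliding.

N = m g − P sin α (the pull lifts the block).
At impending slip, P cos α = μ_s N = μ_s (m g − P sin α).
Solving: P (cos α + μ_s sin α) = μ_s m g → P = 0.49×481/(cos 22.8° + 0.49 sin 22.8°) = 236/1.112 = 212 N.

P ≈ 212 N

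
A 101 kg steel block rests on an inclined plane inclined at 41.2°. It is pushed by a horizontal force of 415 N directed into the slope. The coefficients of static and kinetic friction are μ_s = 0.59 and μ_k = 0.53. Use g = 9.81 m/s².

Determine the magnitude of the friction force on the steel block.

f ≈ 340 N (up the incline)

Resolve perpendicular to the incline: N = m g cos θ + P sin θ = 101×9.81×cos 41.2° + 415×sin 41.2° = 1019 N.
Parallel to the incline: P cos θ − m g sin θ = 312.3 − 652.6 = -340.4 N; the friction needed to balance this is 340.4 N acting up the slope.
The limit of static friction is μ_s N = 601.1 N.
Since 340.4 N is within the 601.1 N limit, the steel block stays put and friction is exactly 340 N.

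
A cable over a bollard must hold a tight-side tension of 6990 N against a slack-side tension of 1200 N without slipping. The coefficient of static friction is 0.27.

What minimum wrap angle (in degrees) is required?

T₂/T₁ = e^{μβ} → β = ln(T₂/T₁)/μ.
β = ln(6990/1200)/0.27 = 1.762/0.27 = 6.527 rad.
In degrees: β = 6.527 × 180/π = 374°.

β_min ≈ 374°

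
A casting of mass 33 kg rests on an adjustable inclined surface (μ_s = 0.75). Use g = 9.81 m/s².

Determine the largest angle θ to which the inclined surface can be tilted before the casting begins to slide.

θ_max ≈ 36.9°

At the slip threshold, m g sin θ = μ_s · m g cos θ, so tan θ = μ_s.
θ_max = arctan(0.75) = 36.9°.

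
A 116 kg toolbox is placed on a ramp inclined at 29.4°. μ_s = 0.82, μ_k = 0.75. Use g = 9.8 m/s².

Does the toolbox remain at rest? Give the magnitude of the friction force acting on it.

N = m g cos θ = 990 N.
Down-slope weight component: m g sin θ = 558 N.
μ_s N = 812 N.
558 ≤ 812 N, so it stays put; friction = 558 N.

f ≈ 558 N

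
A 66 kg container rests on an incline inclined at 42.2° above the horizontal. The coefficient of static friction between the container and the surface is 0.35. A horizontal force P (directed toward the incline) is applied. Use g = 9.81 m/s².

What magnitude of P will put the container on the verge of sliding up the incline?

At impending motion up the slope, friction acts down-slope at its limit: f = μ_s N.
Perpendicular to the incline: N = m g cos θ + P sin θ.
Along the incline: P cos θ = m g sin θ + μ_s N = m g sin θ + μ_s (m g cos θ + P sin θ).
Solving, P (cos θ − μ_s sin θ) = m g (sin θ + μ_s cos θ), so P = 66×9.81×(sin 42.2° + 0.35 cos 42.2°)/(cos 42.2° − 0.35 sin 42.2°) = 647×0.931/0.5057 = 1190 N.

P ≈ 1190 N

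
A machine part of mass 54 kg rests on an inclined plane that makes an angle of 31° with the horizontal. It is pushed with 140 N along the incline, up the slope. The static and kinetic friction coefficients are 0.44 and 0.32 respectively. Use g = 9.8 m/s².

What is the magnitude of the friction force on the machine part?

f ≈ 133 N (up the incline)

Perpendicular to the surface, N = m g cos θ = 54·9.8·cos 31° = 453.6 N.
Parallel to the incline, ΣF = 0 gives f = m g sin θ − P = 272.6 − 140 = 132.6 N (up-slope positive).
The static-friction ceiling is μ_s N = 0.44 × 453.6 = 199.6 N.
Since |132.6| ≤ 199.6 N, the machine part remains in static equilibrium and friction takes exactly the required value.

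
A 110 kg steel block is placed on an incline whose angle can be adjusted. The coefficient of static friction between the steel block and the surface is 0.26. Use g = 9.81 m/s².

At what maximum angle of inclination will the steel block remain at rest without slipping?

θ_max ≈ 14.6°

At the slip threshold, m g sin θ = μ_s · m g cos θ, so tan θ = μ_s.
θ_max = arctan(0.26) = 14.6°.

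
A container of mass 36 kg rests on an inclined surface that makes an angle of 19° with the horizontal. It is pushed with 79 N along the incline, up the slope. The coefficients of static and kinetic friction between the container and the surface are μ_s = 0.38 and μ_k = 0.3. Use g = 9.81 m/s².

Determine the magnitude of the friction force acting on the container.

f ≈ 36 N (up the incline)

Perpendicular to the surface, N = m g cos θ = 36·9.81·cos 19° = 333.9 N.
Parallel to the incline, ΣF = 0 gives f = m g sin θ − P = 115 − 79 = 35.98 N (up-slope positive).
The static-friction ceiling is μ_s N = 0.38 × 333.9 = 126.9 N.
Since |35.98| ≤ 126.9 N, the container remains in static equilibrium and friction takes exactly the required value.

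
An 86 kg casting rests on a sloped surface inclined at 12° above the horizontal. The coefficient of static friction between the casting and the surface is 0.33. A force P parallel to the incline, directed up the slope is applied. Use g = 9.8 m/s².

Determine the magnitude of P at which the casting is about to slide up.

P ≈ 447 N

At impending motion up the slope, friction acts down-slope at its limit: f = μ_s N.
P is parallel to the surface, so N = m g cos θ = 824 N.
Along the incline: P = m g sin θ + μ_s N = 175 + 0.33×824 = 447 N.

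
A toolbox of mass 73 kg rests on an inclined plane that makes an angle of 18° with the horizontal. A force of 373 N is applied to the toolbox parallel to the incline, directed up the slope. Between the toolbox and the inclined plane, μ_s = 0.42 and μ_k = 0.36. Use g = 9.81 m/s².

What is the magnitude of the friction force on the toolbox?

f ≈ 152 N (down the incline)

The normal reaction is N = m g cos θ = 681.1 N.
For equilibrium along the incline the friction force must supply f = m g sin θ − P = 221.3 − 373 = -151.7 N (positive meaning up-slope).
Maximum static friction available: μ_s N = 0.42 × 681.1 = 286.1 N.
Since |-151.7| ≤ 286.1 N, the toolbox remains in static equilibrium and friction takes exactly the required value.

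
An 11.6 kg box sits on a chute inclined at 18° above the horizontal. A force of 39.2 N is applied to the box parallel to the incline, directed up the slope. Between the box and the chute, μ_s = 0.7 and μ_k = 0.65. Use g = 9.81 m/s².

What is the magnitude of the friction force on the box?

f ≈ 4.04 N (down the incline)

Normal force: N = m g cos θ = 11.6 × 9.81 × cos 18° = 108.2 N.
The friction needed for equilibrium is m g sin θ − P = 35.16 − 39.2 = -4.035 N, measured positive up-slope.
Maximum static friction available: μ_s N = 0.7 × 108.2 = 75.76 N.
Since |-4.035| ≤ 75.76 N, static friction is sufficient; f equals the required value, not μ_s N.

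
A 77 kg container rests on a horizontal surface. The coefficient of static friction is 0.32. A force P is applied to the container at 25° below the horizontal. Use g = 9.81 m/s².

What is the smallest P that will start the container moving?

P ≈ 313 N

N = m g + P sin α (the push presses the container into the horizontal surface).
At impending slip, P cos α = μ_s N = μ_s (m g + P sin α).
Solving: P (cos α − μ_s sin α) = μ_s m g → P = 0.32×755/(cos 25° − 0.32 sin 25°) = 242/0.7711 = 313 N.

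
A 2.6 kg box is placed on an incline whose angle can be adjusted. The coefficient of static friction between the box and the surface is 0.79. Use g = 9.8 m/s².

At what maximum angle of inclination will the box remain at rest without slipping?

θ_max ≈ 38.3°

At the slip threshold, m g sin θ = μ_s · m g cos θ, so tan θ = μ_s.
θ_max = arctan(0.79) = 38.3°.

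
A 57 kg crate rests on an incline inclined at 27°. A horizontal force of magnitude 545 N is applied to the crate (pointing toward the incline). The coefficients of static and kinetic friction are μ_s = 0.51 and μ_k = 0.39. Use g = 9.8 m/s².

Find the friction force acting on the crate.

f ≈ 232 N (down the incline)

Resolve perpendicular to the incline: N = m g cos θ + P sin θ = 57×9.8×cos 27° + 545×sin 27° = 745.1 N.
Along the incline, the net driving force (taking up-slope positive) is P cos θ − m g sin θ = 485.6 − 253.6 = 232 N, so equilibrium requires friction f = -232 N (down-slope).
The limit of static friction is μ_s N = 380 N.
|f_req| = 232 ≤ 380 N → the crate is in equilibrium; friction equals the required value.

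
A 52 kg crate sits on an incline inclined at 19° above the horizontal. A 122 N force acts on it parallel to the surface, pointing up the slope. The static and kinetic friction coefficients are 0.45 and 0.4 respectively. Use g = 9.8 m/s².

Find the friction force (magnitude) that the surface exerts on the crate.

f ≈ 43.9 N (up the incline)

Normal force: N = m g cos θ = 52 × 9.8 × cos 19° = 481.8 N.
For equilibrium along the incline the friction force must supply f = m g sin θ − P = 165.9 − 122 = 43.91 N (positive meaning up-slope).
The static-friction ceiling is μ_s N = 0.45 × 481.8 = 216.8 N.
Since |43.91| ≤ 216.8 N, no slip — friction simply equals what equilibrium demands.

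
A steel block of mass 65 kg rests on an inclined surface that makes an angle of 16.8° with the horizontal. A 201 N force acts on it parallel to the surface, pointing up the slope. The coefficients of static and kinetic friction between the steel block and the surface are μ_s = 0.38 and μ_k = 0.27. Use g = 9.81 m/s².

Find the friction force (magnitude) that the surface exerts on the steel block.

Perpendicular to the surface, N = m g cos θ = 65·9.81·cos 16.8° = 610.4 N.
Parallel to the incline, ΣF = 0 gives f = m g sin θ − P = 184.3 − 201 = -16.7 N (up-slope positive).
Static friction can supply at most μ_s N = 232 N.
Since |-16.7| ≤ 232 N, the steel block remains in static equilibrium and friction takes exactly the required value.

f ≈ 16.7 N (down the incline)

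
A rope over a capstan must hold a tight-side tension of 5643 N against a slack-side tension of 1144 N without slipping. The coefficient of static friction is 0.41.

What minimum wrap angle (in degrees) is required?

T₂/T₁ = e^{μβ} → β = ln(T₂/T₁)/μ.
β = ln(5643/1144)/0.41 = 1.596/0.41 = 3.892 rad.
In degrees: β = 3.892 × 180/π = 223°.

β_min ≈ 223°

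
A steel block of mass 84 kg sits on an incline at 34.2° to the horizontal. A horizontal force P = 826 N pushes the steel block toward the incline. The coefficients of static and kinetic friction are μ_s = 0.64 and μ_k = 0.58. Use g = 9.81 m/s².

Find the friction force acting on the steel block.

f ≈ 220 N (down the incline)

Resolve perpendicular to the incline: N = m g cos θ + P sin θ = 84×9.81×cos 34.2° + 826×sin 34.2° = 1146 N.
Along the incline, the net driving force (taking up-slope positive) is P cos θ − m g sin θ = 683.2 − 463.2 = 220 N, so equilibrium requires friction f = -220 N (down-slope).
Maximum static friction: μ_s N = 0.64 × 1146 = 733.3 N.
|f_req| = 220 ≤ 733.3 N → the steel block is in equilibrium; friction equals the required value.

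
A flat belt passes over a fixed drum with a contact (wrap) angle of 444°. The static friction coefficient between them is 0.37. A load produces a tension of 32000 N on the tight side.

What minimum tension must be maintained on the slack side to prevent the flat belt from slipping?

Capstan equation at impending slip: T_tight/T_slack = e^{μβ}.
β = 444° = 7.749 rad; e^{μβ} = e^{0.37×7.749} = 17.59.
T_slack = T_tight / e^{μβ} = 32000 / 17.59 = 1820 N.

T_min ≈ 1820 N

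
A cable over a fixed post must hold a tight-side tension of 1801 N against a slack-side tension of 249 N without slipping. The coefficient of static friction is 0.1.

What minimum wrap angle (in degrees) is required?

T₂/T₁ = e^{μβ} → β = ln(T₂/T₁)/μ.
β = ln(1801/249)/0.1 = 1.979/0.1 = 19.79 rad.
In degrees: β = 19.79 × 180/π = 1130°.

β_min ≈ 1130°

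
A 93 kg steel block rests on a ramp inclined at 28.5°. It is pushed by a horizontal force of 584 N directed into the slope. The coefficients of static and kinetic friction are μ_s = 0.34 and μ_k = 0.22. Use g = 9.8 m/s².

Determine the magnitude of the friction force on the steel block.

f ≈ 78.3 N (down the incline)

The horizontal push has a component P sin θ into the surface, so N = m g cos θ + P sin θ = 801 + 278.7 = 1080 N.
Along the incline, the net driving force (taking up-slope positive) is P cos θ − m g sin θ = 513.2 − 434.9 = 78.35 N, so equilibrium requires friction f = -78.35 N (down-slope).
Maximum static friction: μ_s N = 0.34 × 1080 = 367.1 N.
Since 78.35 N is within the 367.1 N limit, the steel block stays put and friction is exactly 78.3 N.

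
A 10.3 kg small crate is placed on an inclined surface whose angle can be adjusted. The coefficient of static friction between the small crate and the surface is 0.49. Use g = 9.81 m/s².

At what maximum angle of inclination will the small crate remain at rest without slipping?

θ_max ≈ 26.1°

At the slip threshold, m g sin θ = μ_s · m g cos θ, so tan θ = μ_s.
θ_max = arctan(0.49) = 26.1°.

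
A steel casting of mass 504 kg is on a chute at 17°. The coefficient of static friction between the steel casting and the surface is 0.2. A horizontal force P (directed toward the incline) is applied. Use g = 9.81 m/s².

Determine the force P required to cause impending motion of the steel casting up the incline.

P ≈ 2660 N

At impending motion up the slope, friction acts down-slope at its limit: f = μ_s N.
Perpendicular to the incline: N = m g cos θ + P sin θ.
Along the incline: P cos θ = m g sin θ + μ_s N = m g sin θ + μ_s (m g cos θ + P sin θ).
Solving, P (cos θ − μ_s sin θ) = m g (sin θ + μ_s cos θ), so P = 504×9.81×(sin 17° + 0.2 cos 17°)/(cos 17° − 0.2 sin 17°) = 4940×0.4836/0.8978 = 2660 N.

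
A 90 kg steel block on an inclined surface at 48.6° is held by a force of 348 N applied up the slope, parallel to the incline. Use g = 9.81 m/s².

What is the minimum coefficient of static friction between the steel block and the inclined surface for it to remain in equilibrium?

μ_s,min ≈ 0.538

N = m g cos θ = 583.9 N.
Friction must make up the shortfall along the incline: f = m g sin θ − P = 662.3 − 348 = 314.3 N.
At the threshold f = μ_s N, so μ_s,min = 314.3/583.9 = 0.538.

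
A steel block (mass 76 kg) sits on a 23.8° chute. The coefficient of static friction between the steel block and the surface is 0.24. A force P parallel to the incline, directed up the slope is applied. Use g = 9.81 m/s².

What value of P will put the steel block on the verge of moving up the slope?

At impending motion up the slope, friction acts down-slope at its limit: f = μ_s N.
P is parallel to the surface, so N = m g cos θ = 682 N.
Along the incline: P = m g sin θ + μ_s N = 301 + 0.24×682 = 465 N.

P ≈ 465 N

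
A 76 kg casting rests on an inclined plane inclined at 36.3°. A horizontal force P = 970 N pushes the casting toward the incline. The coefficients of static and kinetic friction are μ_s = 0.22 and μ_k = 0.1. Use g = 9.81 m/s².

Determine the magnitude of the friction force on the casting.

The horizontal push has a component P sin θ into the surface, so N = m g cos θ + P sin θ = 600.9 + 574.3 = 1175 N.
Along the incline, the net driving force (taking up-slope positive) is P cos θ − m g sin θ = 781.8 − 441.4 = 340.4 N, so equilibrium requires friction f = -340.4 N (down-slope).
The limit of static friction is μ_s N = 258.5 N.
The required 340.4 N exceeds the static limit, so the casting slides up-slope and f = μ_k N = 0.1×1175 = 118 N.

f ≈ 118 N (down the incline)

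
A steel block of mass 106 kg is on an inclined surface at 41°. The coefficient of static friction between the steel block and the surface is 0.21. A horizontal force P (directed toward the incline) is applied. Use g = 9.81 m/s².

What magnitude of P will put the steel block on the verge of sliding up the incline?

P ≈ 1370 N

At impending motion up the slope, friction acts down-slope at its limit: f = μ_s N.
Perpendicular to the incline: N = m g cos θ + P sin θ.
Along the incline: P cos θ = m g sin θ + μ_s N = m g sin θ + μ_s (m g cos θ + P sin θ).
Solving, P (cos θ − μ_s sin θ) = m g (sin θ + μ_s cos θ), so P = 106×9.81×(sin 41° + 0.21 cos 41°)/(cos 41° − 0.21 sin 41°) = 1040×0.8145/0.6169 = 1370 N.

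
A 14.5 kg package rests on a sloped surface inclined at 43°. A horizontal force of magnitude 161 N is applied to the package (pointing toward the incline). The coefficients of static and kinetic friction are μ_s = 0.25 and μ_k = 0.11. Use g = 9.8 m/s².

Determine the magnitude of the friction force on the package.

f ≈ 20.8 N (down the incline)

Normal direction: N = m g cos θ + P sin θ = 213.7 N.
Parallel to the incline: P cos θ − m g sin θ = 117.7 − 96.91 = 20.84 N; the friction needed to balance this is 20.84 N acting down the slope.
The limit of static friction is μ_s N = 53.43 N.
|f_req| = 20.84 ≤ 53.43 N → the package is in equilibrium; friction equals the required value.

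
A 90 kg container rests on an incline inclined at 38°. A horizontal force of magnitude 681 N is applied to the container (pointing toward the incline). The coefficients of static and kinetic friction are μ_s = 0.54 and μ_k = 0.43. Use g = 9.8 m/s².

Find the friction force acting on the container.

Resolve perpendicular to the incline: N = m g cos θ + P sin θ = 90×9.8×cos 38° + 681×sin 38° = 1114 N.
Parallel to the incline: P cos θ − m g sin θ = 536.6 − 543 = -6.378 N; the friction needed to balance this is 6.378 N acting up the slope.
The limit of static friction is μ_s N = 601.7 N.
Since 6.378 N is within the 601.7 N limit, the container stays put and friction is exactly 6.38 N.

f ≈ 6.38 N (up the incline)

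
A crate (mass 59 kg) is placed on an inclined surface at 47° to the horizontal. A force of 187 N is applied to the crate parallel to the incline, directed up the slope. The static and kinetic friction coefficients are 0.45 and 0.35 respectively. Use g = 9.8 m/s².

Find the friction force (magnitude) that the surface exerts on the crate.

Perpendicular to the surface, N = m g cos θ = 59·9.8·cos 47° = 394.3 N.
Parallel to the incline, ΣF = 0 gives f = m g sin θ − P = 422.9 − 187 = 235.9 N (up-slope positive).
Maximum static friction available: μ_s N = 0.45 × 394.3 = 177.4 N.
|235.9| exceeds 177.4 N, so the crate slips down-slope; friction is kinetic, f = μ_k N = 0.35×394.3 = 138 N.

f ≈ 138 N (up the incline)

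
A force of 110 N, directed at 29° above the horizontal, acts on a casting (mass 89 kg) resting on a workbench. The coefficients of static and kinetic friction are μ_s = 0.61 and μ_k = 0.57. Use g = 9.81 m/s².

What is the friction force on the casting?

N = m g − P sin α = 873.1 − 110×sin 29° = 819.8 N.
Horizontally, friction must balance P cos α = 96.21 N.
μ_s N = 0.61 × 819.8 = 500.1 N.
Since 96.21 N does not exceed the limit, the casting stays at rest and f = 96.2 N.

f ≈ 96.2 N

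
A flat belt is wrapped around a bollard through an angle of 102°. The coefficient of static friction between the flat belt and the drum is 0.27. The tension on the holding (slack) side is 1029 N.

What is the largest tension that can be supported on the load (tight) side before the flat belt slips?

T_max ≈ 1660 N

At impending slip the capstan equation gives T₂/T₁ = e^{μβ} with β in radians.
β = 102° × π/180 = 1.78 rad.
e^{μβ} = e^{0.27×1.78} = 1.617.
T₂ = T₁ · e^{μβ} = 1029 × 1.617 = 1660 N.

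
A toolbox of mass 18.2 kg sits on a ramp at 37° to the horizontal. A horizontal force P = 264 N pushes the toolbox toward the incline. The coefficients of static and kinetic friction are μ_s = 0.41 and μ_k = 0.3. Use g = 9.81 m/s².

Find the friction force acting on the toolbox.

Resolve perpendicular to the incline: N = m g cos θ + P sin θ = 18.2×9.81×cos 37° + 264×sin 37° = 301.5 N.
Along the incline, the net driving force (taking up-slope positive) is P cos θ − m g sin θ = 210.8 − 107.4 = 103.4 N, so equilibrium requires friction f = -103.4 N (down-slope).
Maximum static friction: μ_s N = 0.41 × 301.5 = 123.6 N.
Since 103.4 N is within the 123.6 N limit, the toolbox stays put and friction is exactly 103 N.

f ≈ 103 N (down the incline)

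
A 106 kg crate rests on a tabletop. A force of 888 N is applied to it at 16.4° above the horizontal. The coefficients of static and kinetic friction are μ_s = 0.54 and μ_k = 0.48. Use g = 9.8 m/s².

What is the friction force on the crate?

Vertical equilibrium gives N = m g − P sin α = 788.1 N.
Horizontally, friction must balance P cos α = 851.9 N.
The static-friction limit is μ_s N = 425.6 N.
851.9 > 425.6 N → the crate slides; f = μ_k N = 0.48×788.1 = 378 N.

f ≈ 378 N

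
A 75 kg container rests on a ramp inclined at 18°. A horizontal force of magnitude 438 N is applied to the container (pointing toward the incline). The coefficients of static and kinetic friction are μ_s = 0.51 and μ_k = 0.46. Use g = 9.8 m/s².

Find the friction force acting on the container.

f ≈ 189 N (down the incline)

Resolve perpendicular to the incline: N = m g cos θ + P sin θ = 75×9.8×cos 18° + 438×sin 18° = 834.4 N.
Along the incline, the net driving force (taking up-slope positive) is P cos θ − m g sin θ = 416.6 − 227.1 = 189.4 N, so equilibrium requires friction f = -189.4 N (down-slope).
Maximum static friction: μ_s N = 0.51 × 834.4 = 425.5 N.
Since 189.4 N is within the 425.5 N limit, the container stays put and friction is exactly 189 N.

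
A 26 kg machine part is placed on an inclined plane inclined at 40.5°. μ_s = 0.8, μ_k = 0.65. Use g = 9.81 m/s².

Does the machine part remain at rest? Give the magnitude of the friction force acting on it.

N = m g cos θ = 194 N.
Down-slope weight component: m g sin θ = 166 N.
μ_s N = 155 N.
166 > 155 N, so it slides; kinetic friction f = μ_k N = 0.65×194 = 126 N.

f ≈ 126 N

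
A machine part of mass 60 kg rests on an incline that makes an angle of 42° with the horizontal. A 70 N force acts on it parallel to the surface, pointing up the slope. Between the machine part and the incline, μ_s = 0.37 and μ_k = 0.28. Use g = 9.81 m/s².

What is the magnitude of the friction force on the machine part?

Normal force: N = m g cos θ = 60 × 9.81 × cos 42° = 437.4 N.
Parallel to the incline, ΣF = 0 gives f = m g sin θ − P = 393.9 − 70 = 323.9 N (up-slope positive).
Maximum static friction available: μ_s N = 0.37 × 437.4 = 161.8 N.
|323.9| exceeds 161.8 N, so the machine part slips down-slope; friction is kinetic, f = μ_k N = 0.28×437.4 = 122 N.

f ≈ 122 N (up the incline)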